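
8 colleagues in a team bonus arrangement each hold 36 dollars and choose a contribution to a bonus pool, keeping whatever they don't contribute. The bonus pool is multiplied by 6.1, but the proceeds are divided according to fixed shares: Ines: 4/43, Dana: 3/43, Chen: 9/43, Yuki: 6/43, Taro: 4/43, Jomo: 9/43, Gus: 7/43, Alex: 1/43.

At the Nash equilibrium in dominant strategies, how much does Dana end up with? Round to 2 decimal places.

66.64 dollars

For player j, contributing a unit is worthwhile iff 6.1 × (j's share) ≥ 1, i.e. iff j's share is at least 0.1639.
Chen and Jomo are above the threshold, contributing 36 each; the remaining 6 contribute 0. Total contributed: 72.
Dana keeps 36 and receives 6.1 × 72 × 3/43 = 30.64 from the bonus pool, for a payoff of 66.64.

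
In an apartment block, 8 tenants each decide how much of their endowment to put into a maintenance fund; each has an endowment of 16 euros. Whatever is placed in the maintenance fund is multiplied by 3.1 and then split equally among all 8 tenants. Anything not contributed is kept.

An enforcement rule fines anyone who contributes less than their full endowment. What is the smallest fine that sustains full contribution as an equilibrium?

9.80 euros

Given the others contribute fully, the best deviation is to contribute 0 (any partial contribution still incurs the fine and gives up units whose private return 0.3875 is below 1).
Deviating from 16 to 0 saves 16 euros but forfeits the deviator's share of the drop in the maintenance fund: 3.1/8 × 16 = 6.20.
So the deviation gain is 16 − 6.20 = 9.80, and the fine must be at least 9.80 euros to wipe it out.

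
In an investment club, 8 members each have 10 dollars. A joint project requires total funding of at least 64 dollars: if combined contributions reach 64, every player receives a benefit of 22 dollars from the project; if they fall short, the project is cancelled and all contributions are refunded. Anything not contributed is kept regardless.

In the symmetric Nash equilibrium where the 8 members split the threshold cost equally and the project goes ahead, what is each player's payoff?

24 dollars

Equal share of the threshold: 64/8 = 8.
At this profile no one gains by cutting their contribution: any cut drops the total below 64, the project is cancelled, contributions are refunded, and the deviator ends with 10, which is less than 10 − 8 + 22 = 24. Contributing more than 8 just wastes the excess. So contributing exactly 8 is a best response.
Each player's payoff: 10 − 8 + 22 = 24.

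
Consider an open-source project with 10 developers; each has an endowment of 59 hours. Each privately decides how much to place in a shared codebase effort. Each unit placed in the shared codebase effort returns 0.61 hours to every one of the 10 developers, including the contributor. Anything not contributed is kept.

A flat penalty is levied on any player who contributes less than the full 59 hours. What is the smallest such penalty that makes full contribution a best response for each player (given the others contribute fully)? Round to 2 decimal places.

23.01 hours

Given the others contribute fully, the best deviation is to contribute 0 (any partial contribution still incurs the fine and gives up units whose private return 0.61 is below 1).
Deviating from 59 to 0 saves 59 hours but forfeits the deviator's share of the drop in the shared codebase effort: 0.61 × 59 = 35.99.
So the deviation gain is 59 − 35.99 = 23.01, and the fine must be at least 23.01 hours to wipe it out.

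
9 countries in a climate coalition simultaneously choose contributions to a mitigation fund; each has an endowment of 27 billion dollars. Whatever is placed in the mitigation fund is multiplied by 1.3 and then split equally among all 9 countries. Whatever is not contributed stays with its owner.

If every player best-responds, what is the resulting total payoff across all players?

243.00 billion dollars

Each contributed unit returns 1.3/9 = 0.1444 to its contributor — below 1 — so contributing 0 is dominant for every player. At the Nash equilibrium everyone keeps their 27, and the group total is 9 × 27 = 243.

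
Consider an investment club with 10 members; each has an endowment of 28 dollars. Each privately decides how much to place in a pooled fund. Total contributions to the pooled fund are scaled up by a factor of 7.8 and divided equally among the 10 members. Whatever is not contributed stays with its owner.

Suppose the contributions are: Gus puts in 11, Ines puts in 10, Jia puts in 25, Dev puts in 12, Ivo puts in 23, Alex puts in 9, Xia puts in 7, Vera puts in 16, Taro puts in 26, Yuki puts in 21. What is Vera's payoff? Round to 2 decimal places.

Total contributed: 11 + 10 + 25 + 12 + 23 + 9 + 7 + 16 + 26 + 21 = 160.
Each receives 7.8 × 160 / 10 = 124.80 from the pooled fund.
Vera keeps 28 − 16 = 12, so Vera's payoff is 12 + 124.80 = 136.80.

136.80 dollars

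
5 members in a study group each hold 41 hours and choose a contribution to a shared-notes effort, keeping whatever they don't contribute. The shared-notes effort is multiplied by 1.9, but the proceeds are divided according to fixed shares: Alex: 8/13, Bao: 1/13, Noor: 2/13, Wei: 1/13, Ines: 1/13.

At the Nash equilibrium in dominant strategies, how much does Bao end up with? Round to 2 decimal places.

46.99 hours

Each unit j contributes comes back to j as 1.9 × (j's share), so j prefers to contribute only if that share exceeds 1/1.9 = 0.5263; otherwise keeping the unit dominates.
Only Alex (8/13) clears that bar, contributing 41; the remaining 4 contribute 0. Total contributed: 41.
Bao keeps 41 and receives 1.9 × 41 × 1/13 = 5.99 from the shared-notes effort, for a payoff of 46.99.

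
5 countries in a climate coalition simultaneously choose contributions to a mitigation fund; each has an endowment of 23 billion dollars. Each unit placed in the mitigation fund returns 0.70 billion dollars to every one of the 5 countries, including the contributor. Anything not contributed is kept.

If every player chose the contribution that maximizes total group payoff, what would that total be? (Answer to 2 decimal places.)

Each contributed unit returns 3.500 to the group as a whole (0.70 to each of 5 players), which exceeds 1, so the social optimum is full contribution: group total = 3.500 × 115 = 402.50.

402.50 billion dollars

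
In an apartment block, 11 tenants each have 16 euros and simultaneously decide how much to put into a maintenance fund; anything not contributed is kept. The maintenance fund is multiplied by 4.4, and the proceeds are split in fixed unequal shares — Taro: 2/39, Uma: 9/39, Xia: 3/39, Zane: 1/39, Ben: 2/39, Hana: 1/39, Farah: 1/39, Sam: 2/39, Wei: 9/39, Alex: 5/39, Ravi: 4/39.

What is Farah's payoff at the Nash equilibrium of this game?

Each unit j contributes comes back to j as 4.4 × (j's share), so j prefers to contribute only if that share exceeds 1/4.4 = 0.2273; otherwise keeping the unit dominates.
Uma and Wei clear that bar, contributing 16 each; the remaining 9 contribute 0. Total contributed: 32.
Farah keeps 16 and receives 4.4 × 32 × 1/39 = 3.61 from the maintenance fund, for a payoff of 19.61.

19.61 euros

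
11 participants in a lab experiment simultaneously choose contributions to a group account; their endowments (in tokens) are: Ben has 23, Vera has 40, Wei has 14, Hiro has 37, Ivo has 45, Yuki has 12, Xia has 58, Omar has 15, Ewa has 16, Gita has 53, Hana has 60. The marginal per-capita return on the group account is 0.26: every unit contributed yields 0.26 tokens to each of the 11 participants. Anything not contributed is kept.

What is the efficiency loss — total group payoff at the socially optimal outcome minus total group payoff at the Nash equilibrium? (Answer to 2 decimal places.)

693.78 tokens

The private return per contributed unit is 0.26 < 1 for everyone, so the Nash equilibrium is zero contribution and the group total is Σ E_j = 23 + 40 + 14 + 37 + 45 + 12 + 58 + 15 + 16 + 53 + 60 = 373.
Each contributed unit returns 2.860 to the group, so the social optimum is full contribution by everyone: group total = 2.860 × 373 = 1066.78.
Efficiency loss = (2.860 − 1) × 373 = 693.78.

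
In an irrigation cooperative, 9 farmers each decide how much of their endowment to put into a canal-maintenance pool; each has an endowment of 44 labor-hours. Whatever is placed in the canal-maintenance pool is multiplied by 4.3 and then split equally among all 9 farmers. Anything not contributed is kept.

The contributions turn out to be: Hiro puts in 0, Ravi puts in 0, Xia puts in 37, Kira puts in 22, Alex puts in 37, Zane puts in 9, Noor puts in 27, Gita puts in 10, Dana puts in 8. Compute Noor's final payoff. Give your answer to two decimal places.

88.67 labor-hours

Total contributed: 0 + 0 + 37 + 22 + 37 + 9 + 27 + 10 + 8 = 150.
Each receives 4.3 × 150 / 9 = 71.67 from the canal-maintenance pool.
Noor keeps 44 − 27 = 17, so Noor's payoff is 17 + 71.67 = 88.67.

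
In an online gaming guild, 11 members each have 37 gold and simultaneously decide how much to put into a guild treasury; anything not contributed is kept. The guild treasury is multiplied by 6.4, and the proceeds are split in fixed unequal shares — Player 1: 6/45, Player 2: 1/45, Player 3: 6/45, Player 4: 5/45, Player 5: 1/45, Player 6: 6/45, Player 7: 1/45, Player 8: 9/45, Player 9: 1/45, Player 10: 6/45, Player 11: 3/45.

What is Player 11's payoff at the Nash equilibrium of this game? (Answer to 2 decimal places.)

For player j, contributing a unit is worthwhile iff 6.4 × (j's share) ≥ 1, i.e. iff j's share is at least 0.1563.
Only Player 8 (9/45) clears that bar, contributing 37; the remaining 10 contribute 0. Total contributed: 37.
Player 11 keeps 37 and receives 6.4 × 37 × 3/45 = 15.79 from the guild treasury, for a payoff of 52.79.

52.79 gold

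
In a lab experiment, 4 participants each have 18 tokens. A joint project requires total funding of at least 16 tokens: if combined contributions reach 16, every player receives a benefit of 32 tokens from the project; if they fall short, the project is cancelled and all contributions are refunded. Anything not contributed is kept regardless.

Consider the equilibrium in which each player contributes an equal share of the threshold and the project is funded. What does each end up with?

Equal share of the threshold: 16/4 = 4.
At this profile no one gains by cutting their contribution: any cut drops the total below 16, the project is cancelled, contributions are refunded, and the deviator ends with 18, which is less than 18 − 4 + 32 = 46. Contributing more than 4 just wastes the excess. So contributing exactly 4 is a best response.
Each player's payoff: 18 − 4 + 32 = 46.

46 tokens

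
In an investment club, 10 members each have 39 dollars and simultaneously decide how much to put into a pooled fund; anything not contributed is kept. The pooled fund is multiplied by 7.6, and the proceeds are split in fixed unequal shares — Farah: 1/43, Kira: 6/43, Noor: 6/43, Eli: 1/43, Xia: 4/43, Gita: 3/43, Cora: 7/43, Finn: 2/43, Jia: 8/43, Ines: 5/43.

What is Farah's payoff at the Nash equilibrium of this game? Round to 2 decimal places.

66.57 dollars

Each unit j contributes comes back to j as 7.6 × (j's share), so j prefers to contribute only if that share exceeds 1/7.6 = 0.1316; otherwise keeping the unit dominates.
Kira, Noor, Cora and Jia clear that bar, contributing 39 each; the remaining 6 contribute 0. Total contributed: 156.
Farah keeps 39 and receives 7.6 × 156 × 1/43 = 27.57 from the pooled fund, for a payoff of 66.57.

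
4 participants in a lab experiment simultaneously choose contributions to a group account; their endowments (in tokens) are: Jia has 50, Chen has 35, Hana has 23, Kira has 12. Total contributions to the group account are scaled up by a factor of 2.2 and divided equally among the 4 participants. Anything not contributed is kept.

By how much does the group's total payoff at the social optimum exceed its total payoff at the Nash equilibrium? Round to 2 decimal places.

The private return per contributed unit is 2.2/4 = 0.5500 < 1 for every player regardless of endowment, so the Nash equilibrium is zero contribution and the group total is Σ E_j = 50 + 35 + 23 + 12 = 120.
Each contributed unit returns 2.200 to the group, so the social optimum is full contribution by everyone: group total = 2.200 × 120 = 264.00.
Efficiency loss = (2.200 − 1) × 120 = 144.00.

144.00 tokens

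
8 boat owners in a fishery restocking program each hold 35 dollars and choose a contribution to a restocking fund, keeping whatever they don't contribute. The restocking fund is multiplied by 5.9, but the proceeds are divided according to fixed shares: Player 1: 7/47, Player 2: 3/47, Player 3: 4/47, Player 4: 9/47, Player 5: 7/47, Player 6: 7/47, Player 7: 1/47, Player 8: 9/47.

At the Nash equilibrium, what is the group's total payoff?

For player j, contributing a unit is worthwhile iff 5.9 × (j's share) ≥ 1, i.e. iff j's share is at least 0.1695.
Player 4 and Player 8 clear that bar, contributing 35 each; the remaining 6 contribute 0. Total contributed: 70.
The restocking fund pays out 5.9 × 70 = 413.00 in total (split across the unequal shares, but the aggregate is all that matters for the group sum).
The 6 free-riders keep 35 each, adding 210. Group total = 210 + 413.00 = 623.00.

623.00 dollars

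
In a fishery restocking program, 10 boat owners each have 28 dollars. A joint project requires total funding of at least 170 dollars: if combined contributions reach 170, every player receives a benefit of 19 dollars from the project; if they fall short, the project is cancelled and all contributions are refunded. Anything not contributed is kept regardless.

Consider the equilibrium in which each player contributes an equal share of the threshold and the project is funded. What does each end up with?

30 dollars

Equal share of the threshold: 170/10 = 17.
At this profile no one gains by cutting their contribution: any cut drops the total below 170, the project is cancelled, contributions are refunded, and the deviator ends with 28, which is less than 28 − 17 + 19 = 30. Contributing more than 17 just wastes the excess. So contributing exactly 17 is a best response.
Each player's payoff: 28 − 17 + 19 = 30.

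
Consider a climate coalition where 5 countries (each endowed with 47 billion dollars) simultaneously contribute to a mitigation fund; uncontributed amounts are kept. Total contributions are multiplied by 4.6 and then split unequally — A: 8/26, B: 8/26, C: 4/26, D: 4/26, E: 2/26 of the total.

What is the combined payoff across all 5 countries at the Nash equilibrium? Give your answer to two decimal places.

573.40 billion dollars

Player j's private return per contributed unit is 4.6 × (j's share). Contributing is weakly dominant for j when that share is at least 1/4.6 = 0.2174, and contributing 0 is dominant otherwise.
The shares above 0.2174 belong to A and B, contributing 47 each; the remaining 3 contribute 0. Total contributed: 94.
The mitigation fund pays out 4.6 × 94 = 432.40 in total (split across the unequal shares, but the aggregate is all that matters for the group sum).
The 3 free-riders keep 47 each, adding 141. Group total = 141 + 432.40 = 573.40.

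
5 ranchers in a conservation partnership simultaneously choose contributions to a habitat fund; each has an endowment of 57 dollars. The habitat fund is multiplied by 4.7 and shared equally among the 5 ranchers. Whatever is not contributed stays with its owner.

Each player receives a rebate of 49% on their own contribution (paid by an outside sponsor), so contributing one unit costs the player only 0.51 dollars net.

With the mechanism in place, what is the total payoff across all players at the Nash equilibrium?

1479.15 dollars

The effective private return per unit is now (4.7/5) / 0.51 = 1.8431 > 1, so every player's dominant strategy flips to full contribution.
At the Nash equilibrium everyone contributes 57. Group total payoff = 5 × (57 × 0.49 + 4.7 × 57) = 1479.15.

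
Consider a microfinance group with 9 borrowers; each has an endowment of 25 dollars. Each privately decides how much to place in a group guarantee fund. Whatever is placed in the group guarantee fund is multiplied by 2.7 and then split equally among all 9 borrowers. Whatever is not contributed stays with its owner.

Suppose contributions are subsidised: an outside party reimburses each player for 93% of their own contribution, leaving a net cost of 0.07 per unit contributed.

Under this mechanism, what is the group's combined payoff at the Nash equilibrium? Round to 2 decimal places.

The effective private return per unit is now (2.7/9) / 0.07 = 4.2857 > 1, so every player's dominant strategy flips to full contribution.
So the Nash equilibrium is full contribution by all 9; the group earns 9 × (25 × 0.93 + 2.7 × 25) = 816.75.

816.75 dollars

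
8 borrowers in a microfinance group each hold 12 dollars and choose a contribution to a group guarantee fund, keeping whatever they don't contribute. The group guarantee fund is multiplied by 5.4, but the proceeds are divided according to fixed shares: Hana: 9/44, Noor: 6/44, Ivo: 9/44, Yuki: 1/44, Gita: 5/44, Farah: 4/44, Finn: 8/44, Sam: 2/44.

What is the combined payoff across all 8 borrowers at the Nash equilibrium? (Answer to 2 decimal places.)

For player j, contributing a unit is worthwhile iff 5.4 × (j's share) ≥ 1, i.e. iff j's share is at least 0.1852.
The shares above 0.1852 belong to Hana and Ivo, contributing 12 each; the remaining 6 contribute 0. Total contributed: 24.
The group guarantee fund pays out 5.4 × 24 = 129.60 in total (split across the unequal shares, but the aggregate is all that matters for the group sum).
The 6 free-riders keep 12 each, adding 72. Group total = 72 + 129.60 = 201.60.

201.60 dollars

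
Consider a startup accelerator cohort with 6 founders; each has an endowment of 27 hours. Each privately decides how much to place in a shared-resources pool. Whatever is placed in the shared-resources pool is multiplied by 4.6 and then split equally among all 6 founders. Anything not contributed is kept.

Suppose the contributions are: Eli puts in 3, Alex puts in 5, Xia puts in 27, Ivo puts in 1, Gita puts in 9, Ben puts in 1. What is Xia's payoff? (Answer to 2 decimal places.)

35.27 hours

Total contributed: 3 + 5 + 27 + 1 + 9 + 1 = 46.
Each receives 4.6 × 46 / 6 = 35.27 from the shared-resources pool.
Xia keeps 27 − 27 = 0, so Xia's payoff is 0 + 35.27 = 35.27.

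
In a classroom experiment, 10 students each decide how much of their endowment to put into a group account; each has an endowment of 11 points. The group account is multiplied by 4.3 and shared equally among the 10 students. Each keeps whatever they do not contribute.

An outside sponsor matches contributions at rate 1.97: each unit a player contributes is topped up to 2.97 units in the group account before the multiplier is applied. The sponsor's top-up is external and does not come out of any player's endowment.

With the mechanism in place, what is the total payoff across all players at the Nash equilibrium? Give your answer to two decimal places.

With the mechanism, a contributed unit returns 4.3 × 2.97 / 10 = 1.2771 per unit of net cost to the contributor — now above 1 — so contributing fully is weakly dominant for every player.
At the Nash equilibrium everyone contributes 11. Group total payoff = 4.3 × 2.97 × 110 = 1404.81.

1404.81 points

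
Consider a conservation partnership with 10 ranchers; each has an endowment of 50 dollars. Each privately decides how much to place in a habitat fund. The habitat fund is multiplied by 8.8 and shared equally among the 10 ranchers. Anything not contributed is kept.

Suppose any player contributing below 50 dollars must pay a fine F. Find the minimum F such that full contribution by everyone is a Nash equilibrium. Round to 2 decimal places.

Given the others contribute fully, the best deviation is to contribute 0 (any partial contribution still incurs the fine and gives up units whose private return 0.8800 is below 1).
Deviating from 50 to 0 saves 50 dollars but forfeits the deviator's share of the drop in the habitat fund: 8.8/10 × 50 = 44.00.
So the deviation gain is 50 − 44.00 = 6.00, and the fine must be at least 6.00 dollars to wipe it out.

6.00 dollars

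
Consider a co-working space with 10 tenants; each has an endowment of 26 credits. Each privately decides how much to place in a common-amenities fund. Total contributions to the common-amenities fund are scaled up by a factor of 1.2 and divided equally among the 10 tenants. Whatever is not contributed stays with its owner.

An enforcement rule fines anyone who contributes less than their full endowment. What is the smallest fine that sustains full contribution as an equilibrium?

22.88 credits

Given the others contribute fully, the best deviation is to contribute 0 (any partial contribution still incurs the fine and gives up units whose private return 0.1200 is below 1).
Deviating from 26 to 0 saves 26 credits but forfeits the deviator's share of the drop in the common-amenities fund: 1.2/10 × 26 = 3.12.
So the deviation gain is 26 − 3.12 = 22.88, and the fine must be at least 22.88 credits to wipe it out.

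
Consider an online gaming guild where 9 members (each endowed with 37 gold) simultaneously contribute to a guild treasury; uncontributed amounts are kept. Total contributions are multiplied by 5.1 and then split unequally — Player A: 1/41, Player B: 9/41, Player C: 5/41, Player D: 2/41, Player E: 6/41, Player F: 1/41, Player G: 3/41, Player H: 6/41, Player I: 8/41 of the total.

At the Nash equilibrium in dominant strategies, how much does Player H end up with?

64.61 gold

A player with share s gets back 5.1·s per unit contributed, so full contribution is dominant for anyone with s > 1/5.1 = 0.1961 and zero contribution is dominant for anyone below.
Player B alone (share 9/41) is above the threshold, contributing 37; the remaining 8 contribute 0. Total contributed: 37.
Player H keeps 37 and receives 5.1 × 37 × 6/41 = 27.61 from the guild treasury, for a payoff of 64.61.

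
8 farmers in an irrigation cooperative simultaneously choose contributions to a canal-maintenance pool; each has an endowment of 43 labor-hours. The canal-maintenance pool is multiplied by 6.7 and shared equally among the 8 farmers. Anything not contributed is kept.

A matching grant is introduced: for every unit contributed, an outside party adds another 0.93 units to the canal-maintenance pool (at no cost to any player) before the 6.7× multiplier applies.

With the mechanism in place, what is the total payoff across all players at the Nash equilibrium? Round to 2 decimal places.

4448.26 labor-hours

With the mechanism, a contributed unit returns 6.7 × 1.93 / 8 = 1.6164 per unit of net cost to the contributor — now above 1 — so contributing fully is weakly dominant for every player.
At the Nash equilibrium everyone contributes 43. Group total payoff = 6.7 × 1.93 × 344 = 4448.26.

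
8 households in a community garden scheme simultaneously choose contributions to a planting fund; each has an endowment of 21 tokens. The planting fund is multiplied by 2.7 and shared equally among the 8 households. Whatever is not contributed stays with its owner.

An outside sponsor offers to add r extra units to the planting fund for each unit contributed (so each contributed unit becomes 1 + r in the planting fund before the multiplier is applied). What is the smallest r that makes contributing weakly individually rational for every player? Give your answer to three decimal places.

With matching at rate r, one contributed unit becomes (1 + r) in the planting fund and returns 2.7 × (1 + r) / 8 to the contributor.
Setting this equal to 1: 1 + r = 8/2.7 = 2.9630.
So the minimum matching rate is r = 2.9630 − 1 = 1.963.

1.963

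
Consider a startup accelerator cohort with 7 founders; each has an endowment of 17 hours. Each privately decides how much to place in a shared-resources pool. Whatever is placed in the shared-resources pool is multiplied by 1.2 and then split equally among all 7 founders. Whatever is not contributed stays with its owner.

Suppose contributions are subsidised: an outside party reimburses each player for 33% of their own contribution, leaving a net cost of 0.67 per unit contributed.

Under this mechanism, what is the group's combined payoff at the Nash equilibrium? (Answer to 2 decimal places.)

With the mechanism, a contributed unit returns (1.2/7) / 0.67 = 0.2559 per unit of net cost — still below 1 — so contributing 0 remains dominant for every player.
Everyone keeps their endowment and the group total is 7 × 17 = 119.

119.00 hours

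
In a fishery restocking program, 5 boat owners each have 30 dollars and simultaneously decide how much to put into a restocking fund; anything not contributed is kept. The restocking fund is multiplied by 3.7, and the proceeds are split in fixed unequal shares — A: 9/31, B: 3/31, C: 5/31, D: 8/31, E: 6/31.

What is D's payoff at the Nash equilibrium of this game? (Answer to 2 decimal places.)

Player j's private return per contributed unit is 3.7 × (j's share). Contributing is weakly dominant for j when that share is at least 1/3.7 = 0.2703, and contributing 0 is dominant otherwise.
The only share above 0.2703 is A's 9/31, contributing 30; the remaining 4 contribute 0. Total contributed: 30.
D keeps 30 and receives 3.7 × 30 × 8/31 = 28.65 from the restocking fund, for a payoff of 58.65.

58.65 dollars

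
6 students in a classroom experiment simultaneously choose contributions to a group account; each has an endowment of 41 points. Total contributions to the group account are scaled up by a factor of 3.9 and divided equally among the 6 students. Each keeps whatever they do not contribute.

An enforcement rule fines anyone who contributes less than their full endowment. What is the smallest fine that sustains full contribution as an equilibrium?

Given the others contribute fully, the best deviation is to contribute 0 (any partial contribution still incurs the fine and gives up units whose private return 0.6500 is below 1).
Deviating from 41 to 0 saves 41 points but forfeits the deviator's share of the drop in the group account: 3.9/6 × 41 = 26.65.
So the deviation gain is 41 − 26.65 = 14.35, and the fine must be at least 14.35 points to wipe it out.

14.35 points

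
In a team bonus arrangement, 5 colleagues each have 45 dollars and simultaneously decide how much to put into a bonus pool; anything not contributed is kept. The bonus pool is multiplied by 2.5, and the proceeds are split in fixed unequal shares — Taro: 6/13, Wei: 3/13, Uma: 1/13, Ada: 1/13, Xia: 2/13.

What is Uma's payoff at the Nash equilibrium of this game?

Player j's private return per contributed unit is 2.5 × (j's share). Contributing is weakly dominant for j when that share is at least 1/2.5 = 0.4000, and contributing 0 is dominant otherwise.
Taro alone (share 6/13) is above the threshold, contributing 45; the remaining 4 contribute 0. Total contributed: 45.
Uma keeps 45 and receives 2.5 × 45 × 1/13 = 8.65 from the bonus pool, for a payoff of 53.65.

53.65 dollars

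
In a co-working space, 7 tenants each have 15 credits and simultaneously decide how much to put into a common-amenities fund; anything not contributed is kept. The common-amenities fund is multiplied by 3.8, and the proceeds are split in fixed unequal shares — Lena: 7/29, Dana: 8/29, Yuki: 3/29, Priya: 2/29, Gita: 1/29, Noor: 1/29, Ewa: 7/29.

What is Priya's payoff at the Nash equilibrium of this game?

A player with share s gets back 3.8·s per unit contributed, so full contribution is dominant for anyone with s > 1/3.8 = 0.2632 and zero contribution is dominant for anyone below.
Dana alone (share 8/29) is above the threshold, contributing 15; the remaining 6 contribute 0. Total contributed: 15.
Priya keeps 15 and receives 3.8 × 15 × 2/29 = 3.93 from the common-amenities fund, for a payoff of 18.93.

18.93 credits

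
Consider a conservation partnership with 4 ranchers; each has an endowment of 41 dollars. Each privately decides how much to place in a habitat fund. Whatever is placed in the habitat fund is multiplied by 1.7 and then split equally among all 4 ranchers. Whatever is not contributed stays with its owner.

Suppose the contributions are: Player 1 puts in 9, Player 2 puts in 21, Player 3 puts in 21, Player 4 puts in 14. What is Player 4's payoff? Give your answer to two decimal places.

Total contributed: 9 + 21 + 21 + 14 = 65.
Each receives 1.7 × 65 / 4 = 27.63 from the habitat fund.
Player 4 keeps 41 − 14 = 27, so Player 4's payoff is 27 + 27.63 = 54.63.

54.63 dollars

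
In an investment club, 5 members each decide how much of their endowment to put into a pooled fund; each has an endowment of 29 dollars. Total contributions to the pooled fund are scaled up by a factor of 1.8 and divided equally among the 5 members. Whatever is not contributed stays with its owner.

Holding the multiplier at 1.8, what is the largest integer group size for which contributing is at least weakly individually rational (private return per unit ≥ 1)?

1

Private return per unit is 1.8/(group size), which is ≥ 1 whenever the group size is ≤ 1.8.
The largest such integer is 1.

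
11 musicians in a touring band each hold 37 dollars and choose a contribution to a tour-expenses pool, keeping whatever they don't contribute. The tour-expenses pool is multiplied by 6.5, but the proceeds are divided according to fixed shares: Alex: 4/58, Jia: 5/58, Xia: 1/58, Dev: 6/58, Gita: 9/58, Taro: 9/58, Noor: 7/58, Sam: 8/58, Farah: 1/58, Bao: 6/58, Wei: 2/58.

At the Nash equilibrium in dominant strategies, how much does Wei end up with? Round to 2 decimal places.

Player j's private return per contributed unit is 6.5 × (j's share). Contributing is weakly dominant for j when that share is at least 1/6.5 = 0.1538, and contributing 0 is dominant otherwise.
The shares above 0.1538 belong to Gita and Taro, contributing 37 each; the remaining 9 contribute 0. Total contributed: 74.
Wei keeps 37 and receives 6.5 × 74 × 2/58 = 16.59 from the tour-expenses pool, for a payoff of 53.59.

53.59 dollars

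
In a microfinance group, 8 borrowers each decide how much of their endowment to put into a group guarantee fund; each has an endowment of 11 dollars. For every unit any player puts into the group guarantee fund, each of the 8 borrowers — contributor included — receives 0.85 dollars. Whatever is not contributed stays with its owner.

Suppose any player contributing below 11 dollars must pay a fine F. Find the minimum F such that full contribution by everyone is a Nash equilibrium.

1.65 dollars

Given the others contribute fully, the best deviation is to contribute 0 (any partial contribution still incurs the fine and gives up units whose private return 0.85 is below 1).
Deviating from 11 to 0 saves 11 dollars but forfeits the deviator's share of the drop in the group guarantee fund: 0.85 × 11 = 9.35.
So the deviation gain is 11 − 9.35 = 1.65, and the fine must be at least 1.65 dollars to wipe it out.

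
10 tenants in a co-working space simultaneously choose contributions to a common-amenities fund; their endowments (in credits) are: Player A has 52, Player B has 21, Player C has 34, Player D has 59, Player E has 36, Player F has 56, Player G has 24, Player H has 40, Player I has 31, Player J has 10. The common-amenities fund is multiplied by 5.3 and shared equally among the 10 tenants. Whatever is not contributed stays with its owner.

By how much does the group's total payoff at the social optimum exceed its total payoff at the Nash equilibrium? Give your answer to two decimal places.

The private return per contributed unit is 5.3/10 = 0.5300 < 1 for every player regardless of endowment, so the Nash equilibrium is zero contribution and the group total is Σ E_j = 52 + 21 + 34 + 59 + 36 + 56 + 24 + 40 + 31 + 10 = 363.
Each contributed unit returns 5.300 to the group, so the social optimum is full contribution by everyone: group total = 5.300 × 363 = 1923.90.
Efficiency loss = (5.300 − 1) × 363 = 1560.90.

1560.90 credits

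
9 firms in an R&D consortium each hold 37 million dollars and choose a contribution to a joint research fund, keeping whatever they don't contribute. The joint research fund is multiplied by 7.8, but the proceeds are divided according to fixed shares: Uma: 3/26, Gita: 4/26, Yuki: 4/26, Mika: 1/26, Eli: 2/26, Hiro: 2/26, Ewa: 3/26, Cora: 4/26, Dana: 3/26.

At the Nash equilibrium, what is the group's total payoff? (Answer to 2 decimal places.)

1087.80 million dollars

For player j, contributing a unit is worthwhile iff 7.8 × (j's share) ≥ 1, i.e. iff j's share is at least 0.1282.
Gita, Yuki and Cora are above the threshold, contributing 37 each; the remaining 6 contribute 0. Total contributed: 111.
The joint research fund pays out 7.8 × 111 = 865.80 in total (split across the unequal shares, but the aggregate is all that matters for the group sum).
The 6 free-riders keep 37 each, adding 222. Group total = 222 + 865.80 = 1087.80.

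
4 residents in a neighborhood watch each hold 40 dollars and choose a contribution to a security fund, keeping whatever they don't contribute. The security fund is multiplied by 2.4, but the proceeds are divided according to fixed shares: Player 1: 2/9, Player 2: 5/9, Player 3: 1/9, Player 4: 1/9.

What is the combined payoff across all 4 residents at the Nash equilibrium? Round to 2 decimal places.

216.00 dollars

For player j, contributing a unit is worthwhile iff 2.4 × (j's share) ≥ 1, i.e. iff j's share is at least 0.4167.
The only share above 0.4167 is Player 2's 5/9, contributing 40; the remaining 3 contribute 0. Total contributed: 40.
The security fund pays out 2.4 × 40 = 96.00 in total (split across the unequal shares, but the aggregate is all that matters for the group sum).
The 3 free-riders keep 40 each, adding 120. Group total = 120 + 96.00 = 216.00.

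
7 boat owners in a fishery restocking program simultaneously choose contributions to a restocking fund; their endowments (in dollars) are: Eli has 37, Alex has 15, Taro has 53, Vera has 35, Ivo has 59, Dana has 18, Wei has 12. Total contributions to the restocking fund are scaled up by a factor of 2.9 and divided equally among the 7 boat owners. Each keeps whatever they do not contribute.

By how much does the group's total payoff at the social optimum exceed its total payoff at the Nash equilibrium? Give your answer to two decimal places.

The private return per contributed unit is 2.9/7 = 0.4143 < 1 for every player regardless of endowment, so the Nash equilibrium is zero contribution and the group total is Σ E_j = 37 + 15 + 53 + 35 + 59 + 18 + 12 = 229.
Each contributed unit returns 2.900 to the group, so the social optimum is full contribution by everyone: group total = 2.900 × 229 = 664.10.
Efficiency loss = (2.900 − 1) × 229 = 435.10.

435.10 dollars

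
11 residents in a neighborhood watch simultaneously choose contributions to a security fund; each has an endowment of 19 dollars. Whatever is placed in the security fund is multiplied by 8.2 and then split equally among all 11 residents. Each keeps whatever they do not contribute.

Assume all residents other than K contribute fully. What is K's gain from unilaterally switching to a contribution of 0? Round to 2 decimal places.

Switching from a contribution of 19 to 0 lets K keep an extra 19 dollars, but lowers the security fund by 19, which costs K their own share of that drop: 8.2/11 × 19 = 14.16.
Net gain = 19 − 14.16 = 4.84. The private return per contributed unit (0.7455) is below 1, so free-riding is indeed the best response regardless of what the others do.

4.84 dollars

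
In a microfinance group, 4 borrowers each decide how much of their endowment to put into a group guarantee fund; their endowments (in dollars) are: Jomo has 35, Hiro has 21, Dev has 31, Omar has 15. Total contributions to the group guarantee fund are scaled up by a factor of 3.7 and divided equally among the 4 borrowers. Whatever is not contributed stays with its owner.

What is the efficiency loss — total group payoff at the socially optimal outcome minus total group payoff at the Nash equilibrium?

The private return per contributed unit is 3.7/4 = 0.9250 < 1 for every player regardless of endowment, so the Nash equilibrium is zero contribution and the group total is Σ E_j = 35 + 21 + 31 + 15 = 102.
Each contributed unit returns 3.700 to the group, so the social optimum is full contribution by everyone: group total = 3.700 × 102 = 377.40.
Efficiency loss = (3.700 − 1) × 102 = 275.40.

275.40 dollars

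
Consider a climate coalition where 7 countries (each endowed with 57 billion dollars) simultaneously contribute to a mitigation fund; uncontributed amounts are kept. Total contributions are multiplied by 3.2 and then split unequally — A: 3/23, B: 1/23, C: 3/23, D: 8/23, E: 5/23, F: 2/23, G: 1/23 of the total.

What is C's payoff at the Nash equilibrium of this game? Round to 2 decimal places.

80.79 billion dollars

Player j's private return per contributed unit is 3.2 × (j's share). Contributing is weakly dominant for j when that share is at least 1/3.2 = 0.3125, and contributing 0 is dominant otherwise.
The only share above 0.3125 is D's 8/23, contributing 57; the remaining 6 contribute 0. Total contributed: 57.
C keeps 57 and receives 3.2 × 57 × 3/23 = 23.79 from the mitigation fund, for a payoff of 80.79.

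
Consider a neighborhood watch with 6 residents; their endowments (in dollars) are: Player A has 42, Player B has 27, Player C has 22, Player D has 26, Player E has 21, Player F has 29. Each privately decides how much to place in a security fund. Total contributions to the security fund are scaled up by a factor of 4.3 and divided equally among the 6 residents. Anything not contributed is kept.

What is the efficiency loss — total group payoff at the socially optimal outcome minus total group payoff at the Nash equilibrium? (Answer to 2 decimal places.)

The private return per contributed unit is 4.3/6 = 0.7167 < 1 for every player regardless of endowment, so the Nash equilibrium is zero contribution and the group total is Σ E_j = 42 + 27 + 22 + 26 + 21 + 29 = 167.
Each contributed unit returns 4.300 to the group, so the social optimum is full contribution by everyone: group total = 4.300 × 167 = 718.10.
Efficiency loss = (4.300 − 1) × 167 = 551.10.

551.10 dollars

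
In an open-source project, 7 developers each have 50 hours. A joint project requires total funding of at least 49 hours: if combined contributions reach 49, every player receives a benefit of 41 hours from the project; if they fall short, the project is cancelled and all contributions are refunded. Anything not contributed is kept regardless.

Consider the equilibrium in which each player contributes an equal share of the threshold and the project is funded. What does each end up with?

84 hours

Equal share of the threshold: 49/7 = 7.
At this profile no one gains by cutting their contribution: any cut drops the total below 49, the project is cancelled, contributions are refunded, and the deviator ends with 50, which is less than 50 − 7 + 41 = 84. Contributing more than 7 just wastes the excess. So contributing exactly 7 is a best response.
Each player's payoff: 50 − 7 + 41 = 84.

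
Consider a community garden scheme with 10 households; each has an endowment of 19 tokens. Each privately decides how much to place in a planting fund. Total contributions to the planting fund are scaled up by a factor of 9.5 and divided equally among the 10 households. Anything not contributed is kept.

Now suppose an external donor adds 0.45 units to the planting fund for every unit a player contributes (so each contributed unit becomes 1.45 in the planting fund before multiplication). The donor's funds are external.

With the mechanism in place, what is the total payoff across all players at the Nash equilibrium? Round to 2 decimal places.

2617.25 tokens

Under the mechanism each unit contributed yields 9.5 × 1.45 / 10 = 1.3775 back to its contributor per unit of net cost, which exceeds 1, making full contribution the dominant choice for everyone.
At the Nash equilibrium everyone contributes 19. Group total payoff = 9.5 × 1.45 × 190 = 2617.25.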